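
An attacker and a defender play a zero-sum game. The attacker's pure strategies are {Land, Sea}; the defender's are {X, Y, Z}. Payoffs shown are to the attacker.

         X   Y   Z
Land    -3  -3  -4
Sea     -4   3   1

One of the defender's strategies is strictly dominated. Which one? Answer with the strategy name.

Z holds the attacker's payoff strictly below Y in every row: -4 < -3, 1 < 3.
So Y is strictly dominated for the defender.

Y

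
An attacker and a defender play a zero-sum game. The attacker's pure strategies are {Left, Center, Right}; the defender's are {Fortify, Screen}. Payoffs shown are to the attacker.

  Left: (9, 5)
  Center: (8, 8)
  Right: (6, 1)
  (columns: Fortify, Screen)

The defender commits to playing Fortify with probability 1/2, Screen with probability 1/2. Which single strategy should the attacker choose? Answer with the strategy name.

Expected payoff of Left: (1/2)·9 + (1/2)·5 = 7.
Expected payoff of Center: (1/2)·8 + (1/2)·8 = 8.
Expected payoff of Right: (1/2)·6 + (1/2)·1 = 7/2.
The largest is 8, so the attacker's best response is Center.

Center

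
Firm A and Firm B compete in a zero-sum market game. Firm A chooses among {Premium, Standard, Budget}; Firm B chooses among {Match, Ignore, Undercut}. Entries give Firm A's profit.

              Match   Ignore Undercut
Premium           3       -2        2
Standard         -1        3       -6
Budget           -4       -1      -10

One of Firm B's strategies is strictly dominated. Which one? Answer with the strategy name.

Undercut holds Firm A's payoff strictly below Match in every row: 2 < 3, -6 < -1, -10 < -4.
So Match is strictly dominated for Firm B.

Match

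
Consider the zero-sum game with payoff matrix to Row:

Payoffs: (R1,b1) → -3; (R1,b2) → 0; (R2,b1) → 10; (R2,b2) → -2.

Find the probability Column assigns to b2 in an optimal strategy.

13/15

Row minima: R1 → -3, R2 → -2; maximin = -2.
Column maxima: b1 → 10, b2 → 0; minimax = 0.
-2 ≠ 0, so there is no saddle point; optimal play is mixed.
Let Row play R1 with probability p. Expected payoff against b1: (-3)p + 10(1−p) = −13p + 10; against b2: 0p + (-2)(1−p) = 2p − 2.
Setting these equal: −13p + 10 = 2p − 2 ⇒ −15p = -12 ⇒ p = 4/5, and the value is (-13)·(4/5) + 10 = -2/5.
For Column: with q = P(b1), equating R1's and R2's payoffs gives −3q = 12q − 2 ⇒ q = 2/15.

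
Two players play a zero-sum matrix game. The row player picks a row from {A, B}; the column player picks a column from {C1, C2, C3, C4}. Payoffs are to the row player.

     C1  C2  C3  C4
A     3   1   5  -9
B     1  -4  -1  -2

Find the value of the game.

-19/6

Row minima: A → -9, B → -4; maximin = -4.
Column maxima: C1 → 3, C2 → 1, C3 → 5, C4 → -2; minimax = -2.
-4 ≠ -2, so there is no saddle point; optimal play is mixed.
C1 is strictly dominated by C2 (it gives the row player strictly more in every row), so the column player never plays it.
C3 is strictly dominated by C2 (it gives the row player strictly more in every row), so the column player never plays it.
On the remaining 2×2 (A, B vs C2, C4):
Let the row player play A with probability p. Expected payoff against C2: 1p + (-4)(1−p) = 5p − 4; against C4: (-9)p + (-2)(1−p) = −7p − 2.
Setting these equal: 5p − 4 = −7p − 2 ⇒ 12p = 2 ⇒ p = 1/6, and the value is (5)·(1/6) − 4 = -19/6.
For the column player: with q = P(C2), equating A's and B's payoffs gives 10q − 9 = −2q − 2 ⇒ q = 7/12.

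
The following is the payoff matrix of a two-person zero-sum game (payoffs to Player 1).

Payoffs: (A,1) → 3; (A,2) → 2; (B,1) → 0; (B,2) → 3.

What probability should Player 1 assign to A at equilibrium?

Row minima: A → 2, B → 0; maximin = 2.
Column maxima: 1 → 3, 2 → 3; minimax = 3.
2 ≠ 3, so there is no saddle point; optimal play is mixed.
Let Player 1 play A with probability p. Expected payoff against 1: 3p + 0(1−p) = 3p; against 2: 2p + 3(1−p) = −p + 3.
Setting these equal: 3p = −p + 3 ⇒ 4p = 3 ⇒ p = 3/4, and the value is (3)·(3/4) = 9/4.
For Player 2: with q = P(1), equating A's and B's payoffs gives q + 2 = −3q + 3 ⇒ q = 1/4.

3/4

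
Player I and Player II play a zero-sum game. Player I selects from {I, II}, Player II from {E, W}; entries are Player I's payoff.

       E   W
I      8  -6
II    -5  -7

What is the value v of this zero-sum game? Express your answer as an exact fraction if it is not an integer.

Row minima: I → -6, II → -7; maximin = -6.
Column maxima: E → 8, W → -6; minimax = -6.
Since maximin = minimax = -6, there is a saddle point and the value is -6.

-6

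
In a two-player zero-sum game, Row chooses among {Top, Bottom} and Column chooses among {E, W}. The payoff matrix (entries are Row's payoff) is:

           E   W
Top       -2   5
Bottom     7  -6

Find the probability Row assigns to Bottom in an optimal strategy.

Row minima: Top → -2, Bottom → -6; maximin = -2.
Column maxima: E → 7, W → 5; minimax = 5.
-2 ≠ 5, so there is no saddle point; optimal play is mixed.
Let Row play Top with probability p. Expected payoff against E: (-2)p + 7(1−p) = −9p + 7; against W: 5p + (-6)(1−p) = 11p − 6.
Setting these equal: −9p + 7 = 11p − 6 ⇒ −20p = -13 ⇒ p = 13/20, and the value is (-9)·(13/20) + 7 = 23/20.
For Column: with q = P(E), equating Top's and Bottom's payoffs gives −7q + 5 = 13q − 6 ⇒ q = 11/20.

7/20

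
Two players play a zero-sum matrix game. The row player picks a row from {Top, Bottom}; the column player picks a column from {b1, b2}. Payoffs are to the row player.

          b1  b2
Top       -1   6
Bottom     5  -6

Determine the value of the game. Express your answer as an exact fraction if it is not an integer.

Row minima: Top → -1, Bottom → -6; maximin = -1.
Column maxima: b1 → 5, b2 → 6; minimax = 5.
-1 ≠ 5, so there is no saddle point; optimal play is mixed.
Let the row player play Top with probability p. Expected payoff against b1: (-1)p + 5(1−p) = −6p + 5; against b2: 6p + (-6)(1−p) = 12p − 6.
Setting these equal: −6p + 5 = 12p − 6 ⇒ −18p = -11 ⇒ p = 11/18, and the value is (-6)·(11/18) + 5 = 4/3.
For the column player: with q = P(b1), equating Top's and Bottom's payoffs gives −7q + 6 = 11q − 6 ⇒ q = 2/3.

4/3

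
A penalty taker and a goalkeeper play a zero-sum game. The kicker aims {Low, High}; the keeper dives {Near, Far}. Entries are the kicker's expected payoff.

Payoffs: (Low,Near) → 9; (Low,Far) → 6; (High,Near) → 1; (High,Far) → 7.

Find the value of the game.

19/3

Row minima: Low → 6, High → 1; maximin = 6.
Column maxima: Near → 9, Far → 7; minimax = 7.
6 ≠ 7, so there is no saddle point; optimal play is mixed.
Let the kicker play Low with probability p. Expected payoff against Near: 9p + 1(1−p) = 8p + 1; against Far: 6p + 7(1−p) = −p + 7.
Setting these equal: 8p + 1 = −p + 7 ⇒ 9p = 6 ⇒ p = 2/3, and the value is (8)·(2/3) + 1 = 19/3.
For the keeper: with q = P(Near), equating Low's and High's payoffs gives 3q + 6 = −6q + 7 ⇒ q = 1/9.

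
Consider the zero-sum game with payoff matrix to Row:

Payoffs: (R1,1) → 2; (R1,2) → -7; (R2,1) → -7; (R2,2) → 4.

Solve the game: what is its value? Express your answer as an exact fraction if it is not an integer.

Row minima: R1 → -7, R2 → -7; maximin = -7.
Column maxima: 1 → 2, 2 → 4; minimax = 2.
-7 ≠ 2, so there is no saddle point; optimal play is mixed.
Let Row play R1 with probability p. Expected payoff against 1: 2p + (-7)(1−p) = 9p − 7; against 2: (-7)p + 4(1−p) = −11p + 4.
Setting these equal: 9p − 7 = −11p + 4 ⇒ 20p = 11 ⇒ p = 11/20, and the value is (9)·(11/20) − 7 = -41/20.
For Column: with q = P(1), equating R1's and R2's payoffs gives 9q − 7 = −11q + 4 ⇒ q = 11/20.

-41/20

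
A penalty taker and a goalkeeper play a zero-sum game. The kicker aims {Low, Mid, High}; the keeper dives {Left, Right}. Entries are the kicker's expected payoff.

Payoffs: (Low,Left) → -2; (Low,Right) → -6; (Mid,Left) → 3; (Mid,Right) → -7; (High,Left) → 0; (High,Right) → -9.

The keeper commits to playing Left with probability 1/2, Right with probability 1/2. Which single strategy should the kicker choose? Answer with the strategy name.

Expected payoff of Low: (1/2)·(-2) + (1/2)·(-6) = -4.
Expected payoff of Mid: (1/2)·3 + (1/2)·(-7) = -2.
Expected payoff of High: (1/2)·0 + (1/2)·(-9) = -9/2.
The largest is -2, so the kicker's best response is Mid.

Mid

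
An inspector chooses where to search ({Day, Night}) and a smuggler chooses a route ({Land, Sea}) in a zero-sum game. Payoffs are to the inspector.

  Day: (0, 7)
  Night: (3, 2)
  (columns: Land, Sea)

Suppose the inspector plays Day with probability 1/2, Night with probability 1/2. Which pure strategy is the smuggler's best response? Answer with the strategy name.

If the smuggler plays Land, the inspector's expected payoff is (1/2)·0 + (1/2)·3 = 3/2.
If the smuggler plays Sea, the inspector's expected payoff is (1/2)·7 + (1/2)·2 = 9/2.
The smuggler minimizes the inspector's payoff; the smallest is 3/2, so the best response is Land.

Land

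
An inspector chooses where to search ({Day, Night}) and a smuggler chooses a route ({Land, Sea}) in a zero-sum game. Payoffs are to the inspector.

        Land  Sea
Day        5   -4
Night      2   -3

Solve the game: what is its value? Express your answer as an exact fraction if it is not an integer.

Row minima: Day → -4, Night → -3; maximin = -3.
Column maxima: Land → 5, Sea → -3; minimax = -3.
Since maximin = minimax = -3, there is a saddle point and the value is -3.

-3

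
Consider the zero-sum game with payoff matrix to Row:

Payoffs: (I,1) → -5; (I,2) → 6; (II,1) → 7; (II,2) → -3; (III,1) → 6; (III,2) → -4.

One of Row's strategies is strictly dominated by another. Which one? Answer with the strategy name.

II gives a strictly higher payoff than III against every column: 7 > 6, -3 > -4.
So III is strictly dominated and Row never plays it.

III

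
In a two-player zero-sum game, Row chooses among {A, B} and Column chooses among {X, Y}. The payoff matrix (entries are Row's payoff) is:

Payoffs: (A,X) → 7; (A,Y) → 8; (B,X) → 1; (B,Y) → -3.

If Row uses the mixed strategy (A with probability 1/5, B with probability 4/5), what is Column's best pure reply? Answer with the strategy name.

Y

If Column plays X, Row's expected payoff is (1/5)·7 + (4/5)·1 = 11/5.
If Column plays Y, Row's expected payoff is (1/5)·8 + (4/5)·(-3) = -4/5.
Column minimizes Row's payoff; the smallest is -4/5, so the best response is Y.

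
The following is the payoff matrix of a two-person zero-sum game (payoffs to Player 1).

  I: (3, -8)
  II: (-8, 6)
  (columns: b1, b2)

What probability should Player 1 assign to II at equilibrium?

Row minima: I → -8, II → -8; maximin = -8.
Column maxima: b1 → 3, b2 → 6; minimax = 3.
-8 ≠ 3, so there is no saddle point; optimal play is mixed.
Let Player 1 play I with probability p. Expected payoff against b1: 3p + (-8)(1−p) = 11p − 8; against b2: (-8)p + 6(1−p) = −14p + 6.
Setting these equal: 11p − 8 = −14p + 6 ⇒ 25p = 14 ⇒ p = 14/25, and the value is (11)·(14/25) − 8 = -46/25.
For Player 2: with q = P(b1), equating I's and II's payoffs gives 11q − 8 = −14q + 6 ⇒ q = 14/25.

11/25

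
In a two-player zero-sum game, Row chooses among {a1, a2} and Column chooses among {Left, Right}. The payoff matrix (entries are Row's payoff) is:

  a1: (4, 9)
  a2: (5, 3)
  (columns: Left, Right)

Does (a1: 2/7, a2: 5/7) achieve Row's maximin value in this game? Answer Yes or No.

Against Left this mix gives (2/7)·4 + (5/7)·5 = 33/7.
Against Right this mix gives (2/7)·9 + (5/7)·3 = 33/7.
All of Column's active replies (Left, Right) yield 33/7, and no column does worse for Row. The mix makes Column indifferent and guarantees 33/7, so it is optimal.

Yes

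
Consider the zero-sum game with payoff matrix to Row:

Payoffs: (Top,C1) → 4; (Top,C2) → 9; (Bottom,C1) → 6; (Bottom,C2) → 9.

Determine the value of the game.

6

Row minima: Top → 4, Bottom → 6; maximin = 6.
Column maxima: C1 → 6, C2 → 9; minimax = 6.
Since maximin = minimax = 6, there is a saddle point and the value is 6.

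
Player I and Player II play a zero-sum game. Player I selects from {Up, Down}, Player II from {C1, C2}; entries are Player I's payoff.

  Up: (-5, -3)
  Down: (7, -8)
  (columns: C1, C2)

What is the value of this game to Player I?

Row minima: Up → -5, Down → -8; maximin = -5.
Column maxima: C1 → 7, C2 → -3; minimax = -3.
-5 ≠ -3, so there is no saddle point; optimal play is mixed.
Let Player I play Up with probability p. Expected payoff against C1: (-5)p + 7(1−p) = −12p + 7; against C2: (-3)p + (-8)(1−p) = 5p − 8.
Setting these equal: −12p + 7 = 5p − 8 ⇒ −17p = -15 ⇒ p = 15/17, and the value is (-12)·(15/17) + 7 = -61/17.
For Player II: with q = P(C1), equating Up's and Down's payoffs gives −2q − 3 = 15q − 8 ⇒ q = 5/17.

-61/17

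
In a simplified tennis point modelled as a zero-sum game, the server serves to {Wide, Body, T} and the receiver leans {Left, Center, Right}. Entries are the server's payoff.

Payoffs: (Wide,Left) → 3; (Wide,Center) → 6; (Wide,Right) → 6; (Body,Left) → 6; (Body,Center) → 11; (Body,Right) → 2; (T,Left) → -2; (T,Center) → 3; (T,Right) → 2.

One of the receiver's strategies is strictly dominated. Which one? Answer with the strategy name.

Left holds the server's payoff strictly below Center in every row: 3 < 6, 6 < 11, -2 < 3.
So Center is strictly dominated for the receiver.

Center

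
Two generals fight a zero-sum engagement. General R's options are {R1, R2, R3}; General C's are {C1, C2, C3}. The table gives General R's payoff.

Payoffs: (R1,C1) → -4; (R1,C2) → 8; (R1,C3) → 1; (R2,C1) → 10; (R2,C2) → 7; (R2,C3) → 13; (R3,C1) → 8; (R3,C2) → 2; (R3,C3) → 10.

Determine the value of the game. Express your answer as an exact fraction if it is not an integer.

Row minima: R1 → -4, R2 → 7, R3 → 2; maximin = 7.
Column maxima: C1 → 10, C2 → 8, C3 → 13; minimax = 8.
7 ≠ 8, so there is no saddle point; optimal play is mixed.
R3 is strictly dominated by R2, so General R never plays it.
C3 is strictly dominated by C1 (it gives General R strictly more in every row), so General C never plays it.
On the remaining 2×2 (R1, R2 vs C1, C2):
Let General R play R1 with probability p. Expected payoff against C1: (-4)p + 10(1−p) = −14p + 10; against C2: 8p + 7(1−p) = p + 7.
Setting these equal: −14p + 10 = p + 7 ⇒ −15p = -3 ⇒ p = 1/5, and the value is (-14)·(1/5) + 10 = 36/5.
For General C: with q = P(C1), equating R1's and R2's payoffs gives −12q + 8 = 3q + 7 ⇒ q = 1/15.

36/5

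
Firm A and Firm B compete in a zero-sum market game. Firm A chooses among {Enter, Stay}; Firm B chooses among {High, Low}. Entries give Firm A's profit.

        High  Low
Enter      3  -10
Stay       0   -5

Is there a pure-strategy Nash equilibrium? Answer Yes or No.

Row minima: Enter → -10, Stay → -5; maximin = -5.
Column maxima: High → 3, Low → -5; minimax = -5.
maximin = minimax = -5, so a saddle point exists.

Yes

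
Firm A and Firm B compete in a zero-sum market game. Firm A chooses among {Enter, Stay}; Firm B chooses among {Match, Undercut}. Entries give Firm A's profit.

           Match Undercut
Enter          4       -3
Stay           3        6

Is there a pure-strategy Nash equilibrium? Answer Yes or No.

No

Row minima: Enter → -3, Stay → 3; maximin = 3.
Column maxima: Match → 4, Undercut → 6; minimax = 4.
3 ≠ 4, so no pure-strategy equilibrium exists.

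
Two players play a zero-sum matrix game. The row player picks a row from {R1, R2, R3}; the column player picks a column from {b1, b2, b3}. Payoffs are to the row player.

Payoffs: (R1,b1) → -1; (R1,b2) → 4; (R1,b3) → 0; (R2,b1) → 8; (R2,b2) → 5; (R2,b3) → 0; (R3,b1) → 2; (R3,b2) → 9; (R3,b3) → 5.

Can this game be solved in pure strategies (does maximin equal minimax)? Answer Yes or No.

No

Row minima: R1 → -1, R2 → 0, R3 → 2; maximin = 2.
Column maxima: b1 → 8, b2 → 9, b3 → 5; minimax = 5.
2 ≠ 5, so no pure-strategy equilibrium exists.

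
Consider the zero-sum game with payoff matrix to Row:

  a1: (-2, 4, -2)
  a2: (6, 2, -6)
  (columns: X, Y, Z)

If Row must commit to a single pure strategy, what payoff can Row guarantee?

Row minima: a1 → -2, a2 → -6.
The best of these is -2.

-2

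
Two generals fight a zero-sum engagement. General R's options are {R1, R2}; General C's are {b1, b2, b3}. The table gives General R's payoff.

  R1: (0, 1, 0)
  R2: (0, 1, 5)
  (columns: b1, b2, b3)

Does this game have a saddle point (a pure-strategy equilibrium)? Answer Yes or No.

Yes

Row minima: R1 → 0, R2 → 0; maximin = 0.
Column maxima: b1 → 0, b2 → 1, b3 → 5; minimax = 0.
maximin = minimax = 0, so a saddle point exists.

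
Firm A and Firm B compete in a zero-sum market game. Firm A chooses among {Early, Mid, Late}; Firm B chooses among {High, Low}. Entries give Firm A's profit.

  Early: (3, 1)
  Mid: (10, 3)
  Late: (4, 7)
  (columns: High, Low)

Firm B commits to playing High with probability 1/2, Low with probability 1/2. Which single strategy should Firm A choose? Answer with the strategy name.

Mid

Expected payoff of Early: (1/2)·3 + (1/2)·1 = 2.
Expected payoff of Mid: (1/2)·10 + (1/2)·3 = 13/2.
Expected payoff of Late: (1/2)·4 + (1/2)·7 = 11/2.
The largest is 13/2, so Firm A's best response is Mid.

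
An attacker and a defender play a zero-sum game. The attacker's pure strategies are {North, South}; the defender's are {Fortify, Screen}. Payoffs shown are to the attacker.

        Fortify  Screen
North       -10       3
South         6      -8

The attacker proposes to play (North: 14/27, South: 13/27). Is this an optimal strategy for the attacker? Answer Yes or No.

Yes

Against Fortify this mix gives (14/27)·(-10) + (13/27)·6 = -62/27.
Against Screen this mix gives (14/27)·3 + (13/27)·(-8) = -62/27.
All of the defender's active replies (Fortify, Screen) yield -62/27, and no column does worse for the attacker. The mix makes the defender indifferent and guarantees -62/27, so it is optimal.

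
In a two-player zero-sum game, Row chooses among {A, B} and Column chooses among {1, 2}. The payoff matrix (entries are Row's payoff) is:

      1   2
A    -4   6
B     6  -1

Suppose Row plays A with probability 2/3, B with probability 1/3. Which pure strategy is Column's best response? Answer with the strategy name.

1

If Column plays 1, Row's expected payoff is (2/3)·(-4) + (1/3)·6 = -2/3.
If Column plays 2, Row's expected payoff is (2/3)·6 + (1/3)·(-1) = 11/3.
Column minimizes Row's payoff; the smallest is -2/3, so the best response is 1.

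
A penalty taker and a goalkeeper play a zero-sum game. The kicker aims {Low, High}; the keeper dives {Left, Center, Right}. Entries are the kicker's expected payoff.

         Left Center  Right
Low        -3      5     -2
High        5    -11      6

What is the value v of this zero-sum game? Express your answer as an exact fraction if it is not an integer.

-1/3

Row minima: Low → -3, High → -11; maximin = -3.
Column maxima: Left → 5, Center → 5, Right → 6; minimax = 5.
-3 ≠ 5, so there is no saddle point; optimal play is mixed.
Right is strictly dominated by Left (it gives the kicker strictly more in every row), so the keeper never plays it.
On the remaining 2×2 (Low, High vs Left, Center):
Let the kicker play Low with probability p. Expected payoff against Left: (-3)p + 5(1−p) = −8p + 5; against Center: 5p + (-11)(1−p) = 16p − 11.
Setting these equal: −8p + 5 = 16p − 11 ⇒ −24p = -16 ⇒ p = 2/3, and the value is (-8)·(2/3) + 5 = -1/3.
For the keeper: with q = P(Left), equating Low's and High's payoffs gives −8q + 5 = 16q − 11 ⇒ q = 2/3.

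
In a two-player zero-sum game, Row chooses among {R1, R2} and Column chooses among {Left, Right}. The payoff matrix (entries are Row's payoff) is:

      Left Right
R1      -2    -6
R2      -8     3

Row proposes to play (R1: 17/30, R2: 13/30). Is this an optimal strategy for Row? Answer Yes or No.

No

Against Left this mix gives (17/30)·(-2) + (13/30)·(-8) = -23/5.
Against Right this mix gives (17/30)·(-6) + (13/30)·3 = -21/10.
Column will play Left, holding Row to -23/5. Shifting weight toward the row that does better against Left would raise this floor (the equalizing mix achieves -18/5 against both Left and Right), so the proposed strategy is not optimal.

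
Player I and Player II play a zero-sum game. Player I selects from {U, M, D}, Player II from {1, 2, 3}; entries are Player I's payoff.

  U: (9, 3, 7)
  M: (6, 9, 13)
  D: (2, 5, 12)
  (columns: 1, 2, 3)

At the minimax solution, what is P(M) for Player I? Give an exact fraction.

2/3

Row minima: U → 3, M → 6, D → 2; maximin = 6.
Column maxima: 1 → 9, 2 → 9, 3 → 13; minimax = 9.
6 ≠ 9, so there is no saddle point; optimal play is mixed.
D is strictly dominated by M, so Player I never plays it.
3 is strictly dominated by 2 (it gives Player I strictly more in every row), so Player II never plays it.
On the remaining 2×2 (U, M vs 1, 2):
Let Player I play U with probability p. Expected payoff against 1: 9p + 6(1−p) = 3p + 6; against 2: 3p + 9(1−p) = −6p + 9.
Setting these equal: 3p + 6 = −6p + 9 ⇒ 9p = 3 ⇒ p = 1/3, and the value is (3)·(1/3) + 6 = 7.
For Player II: with q = P(1), equating U's and M's payoffs gives 6q + 3 = −3q + 9 ⇒ q = 2/3.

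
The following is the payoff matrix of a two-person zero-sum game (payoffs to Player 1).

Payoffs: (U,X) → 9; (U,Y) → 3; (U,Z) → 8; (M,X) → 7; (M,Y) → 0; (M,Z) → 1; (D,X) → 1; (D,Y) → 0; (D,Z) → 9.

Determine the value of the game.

Row minima: U → 3, M → 0, D → 0; maximin = 3.
Column maxima: X → 9, Y → 3, Z → 9; minimax = 3.
Since maximin = minimax = 3, there is a saddle point and the value is 3.

3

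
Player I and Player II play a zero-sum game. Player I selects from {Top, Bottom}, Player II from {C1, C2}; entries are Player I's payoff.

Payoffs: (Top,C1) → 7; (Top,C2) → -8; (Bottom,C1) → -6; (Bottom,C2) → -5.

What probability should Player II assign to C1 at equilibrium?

3/16

Row minima: Top → -8, Bottom → -6; maximin = -6.
Column maxima: C1 → 7, C2 → -5; minimax = -5.
-6 ≠ -5, so there is no saddle point; optimal play is mixed.
Let Player I play Top with probability p. Expected payoff against C1: 7p + (-6)(1−p) = 13p − 6; against C2: (-8)p + (-5)(1−p) = −3p − 5.
Setting these equal: 13p − 6 = −3p − 5 ⇒ 16p = 1 ⇒ p = 1/16, and the value is (13)·(1/16) − 6 = -83/16.
For Player II: with q = P(C1), equating Top's and Bottom's payoffs gives 15q − 8 = −q − 5 ⇒ q = 3/16.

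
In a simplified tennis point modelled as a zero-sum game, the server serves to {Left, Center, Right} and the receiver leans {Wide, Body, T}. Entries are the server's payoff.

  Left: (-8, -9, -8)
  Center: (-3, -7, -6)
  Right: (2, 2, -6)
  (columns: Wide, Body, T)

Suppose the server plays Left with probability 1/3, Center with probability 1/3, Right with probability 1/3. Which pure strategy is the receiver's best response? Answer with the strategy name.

If the receiver plays Wide, the server's expected payoff is (1/3)·(-8) + (1/3)·(-3) + (1/3)·2 = -3.
If the receiver plays Body, the server's expected payoff is (1/3)·(-9) + (1/3)·(-7) + (1/3)·2 = -14/3.
If the receiver plays T, the server's expected payoff is (1/3)·(-8) + (1/3)·(-6) + (1/3)·(-6) = -20/3.
The receiver minimizes the server's payoff; the smallest is -20/3, so the best response is T.

T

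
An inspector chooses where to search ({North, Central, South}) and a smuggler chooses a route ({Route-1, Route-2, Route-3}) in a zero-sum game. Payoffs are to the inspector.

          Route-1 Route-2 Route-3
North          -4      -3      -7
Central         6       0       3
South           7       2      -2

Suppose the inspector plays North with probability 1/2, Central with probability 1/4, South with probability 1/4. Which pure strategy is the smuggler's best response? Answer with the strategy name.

Route-3

If the smuggler plays Route-1, the inspector's expected payoff is (1/2)·(-4) + (1/4)·6 + (1/4)·7 = 5/4.
If the smuggler plays Route-2, the inspector's expected payoff is (1/2)·(-3) + (1/4)·0 + (1/4)·2 = -1.
If the smuggler plays Route-3, the inspector's expected payoff is (1/2)·(-7) + (1/4)·3 + (1/4)·(-2) = -13/4.
The smuggler minimizes the inspector's payoff; the smallest is -13/4, so the best response is Route-3.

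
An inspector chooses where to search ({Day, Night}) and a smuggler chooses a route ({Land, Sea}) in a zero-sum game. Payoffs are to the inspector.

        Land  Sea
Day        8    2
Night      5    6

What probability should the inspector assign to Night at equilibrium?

Row minima: Day → 2, Night → 5; maximin = 5.
Column maxima: Land → 8, Sea → 6; minimax = 6.
5 ≠ 6, so there is no saddle point; optimal play is mixed.
Let the inspector play Day with probability p. Expected payoff against Land: 8p + 5(1−p) = 3p + 5; against Sea: 2p + 6(1−p) = −4p + 6.
Setting these equal: 3p + 5 = −4p + 6 ⇒ 7p = 1 ⇒ p = 1/7, and the value is (3)·(1/7) + 5 = 38/7.
For the smuggler: with q = P(Land), equating Day's and Night's payoffs gives 6q + 2 = −q + 6 ⇒ q = 4/7.

6/7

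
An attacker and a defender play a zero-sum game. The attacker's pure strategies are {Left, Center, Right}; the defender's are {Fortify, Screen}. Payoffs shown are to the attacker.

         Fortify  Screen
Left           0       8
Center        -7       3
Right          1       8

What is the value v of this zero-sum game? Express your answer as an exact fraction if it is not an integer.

Row minima: Left → 0, Center → -7, Right → 1; maximin = 1.
Column maxima: Fortify → 1, Screen → 8; minimax = 1.
Since maximin = minimax = 1, there is a saddle point and the value is 1.

1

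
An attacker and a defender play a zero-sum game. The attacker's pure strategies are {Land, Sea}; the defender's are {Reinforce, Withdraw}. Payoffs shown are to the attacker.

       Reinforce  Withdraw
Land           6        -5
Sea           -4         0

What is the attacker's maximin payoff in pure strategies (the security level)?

-4

Row minima: Land → -5, Sea → -4.
The best of these is -4.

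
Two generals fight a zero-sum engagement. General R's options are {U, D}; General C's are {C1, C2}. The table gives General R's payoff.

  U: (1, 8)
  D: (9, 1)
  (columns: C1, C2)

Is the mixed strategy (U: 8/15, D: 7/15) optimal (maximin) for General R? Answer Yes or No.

Yes

Against C1 this mix gives (8/15)·1 + (7/15)·9 = 71/15.
Against C2 this mix gives (8/15)·8 + (7/15)·1 = 71/15.
All of General C's active replies (C1, C2) yield 71/15, and no column does worse for General R. The mix makes General C indifferent and guarantees 71/15, so it is optimal.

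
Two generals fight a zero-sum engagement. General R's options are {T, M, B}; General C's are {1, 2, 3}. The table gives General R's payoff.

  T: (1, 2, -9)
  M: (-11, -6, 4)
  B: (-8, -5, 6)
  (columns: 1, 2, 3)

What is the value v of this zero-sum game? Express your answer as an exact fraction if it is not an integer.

-11/4

Row minima: T → -9, M → -11, B → -8; maximin = -8.
Column maxima: 1 → 1, 2 → 2, 3 → 6; minimax = 1.
-8 ≠ 1, so there is no saddle point; optimal play is mixed.
M is strictly dominated by B, so General R never plays it.
2 is strictly dominated by 1 (it gives General R strictly more in every row), so General C never plays it.
On the remaining 2×2 (T, B vs 1, 3):
Let General R play T with probability p. Expected payoff against 1: 1p + (-8)(1−p) = 9p − 8; against 3: (-9)p + 6(1−p) = −15p + 6.
Setting these equal: 9p − 8 = −15p + 6 ⇒ 24p = 14 ⇒ p = 7/12, and the value is (9)·(7/12) − 8 = -11/4.
For General C: with q = P(1), equating T's and B's payoffs gives 10q − 9 = −14q + 6 ⇒ q = 5/8.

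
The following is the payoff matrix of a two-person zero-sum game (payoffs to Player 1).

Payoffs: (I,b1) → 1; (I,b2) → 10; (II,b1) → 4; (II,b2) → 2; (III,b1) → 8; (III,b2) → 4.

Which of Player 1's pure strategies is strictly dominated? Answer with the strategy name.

III gives a strictly higher payoff than II against every column: 8 > 4, 4 > 2.
So II is strictly dominated and Player 1 never plays it.

II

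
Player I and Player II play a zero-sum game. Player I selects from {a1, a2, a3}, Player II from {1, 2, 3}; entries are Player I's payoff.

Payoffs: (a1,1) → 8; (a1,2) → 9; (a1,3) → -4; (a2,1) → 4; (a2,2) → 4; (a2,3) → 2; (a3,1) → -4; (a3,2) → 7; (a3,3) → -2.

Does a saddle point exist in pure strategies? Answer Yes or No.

Yes

Row minima: a1 → -4, a2 → 2, a3 → -4; maximin = 2.
Column maxima: 1 → 8, 2 → 9, 3 → 2; minimax = 2.
maximin = minimax = 2, so a saddle point exists.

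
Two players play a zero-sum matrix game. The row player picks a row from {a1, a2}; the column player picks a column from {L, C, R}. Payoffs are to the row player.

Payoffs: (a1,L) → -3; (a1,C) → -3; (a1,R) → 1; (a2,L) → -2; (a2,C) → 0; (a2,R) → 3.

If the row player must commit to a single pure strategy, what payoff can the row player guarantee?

Row minima: a1 → -3, a2 → -2.
The best of these is -2.

-2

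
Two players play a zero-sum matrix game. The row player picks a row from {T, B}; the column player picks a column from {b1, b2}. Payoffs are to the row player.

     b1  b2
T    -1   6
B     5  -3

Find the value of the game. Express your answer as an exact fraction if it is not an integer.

Row minima: T → -1, B → -3; maximin = -1.
Column maxima: b1 → 5, b2 → 6; minimax = 5.
-1 ≠ 5, so there is no saddle point; optimal play is mixed.
Let the row player play T with probability p. Expected payoff against b1: (-1)p + 5(1−p) = −6p + 5; against b2: 6p + (-3)(1−p) = 9p − 3.
Setting these equal: −6p + 5 = 9p − 3 ⇒ −15p = -8 ⇒ p = 8/15, and the value is (-6)·(8/15) + 5 = 9/5.
For the column player: with q = P(b1), equating T's and B's payoffs gives −7q + 6 = 8q − 3 ⇒ q = 3/5.

9/5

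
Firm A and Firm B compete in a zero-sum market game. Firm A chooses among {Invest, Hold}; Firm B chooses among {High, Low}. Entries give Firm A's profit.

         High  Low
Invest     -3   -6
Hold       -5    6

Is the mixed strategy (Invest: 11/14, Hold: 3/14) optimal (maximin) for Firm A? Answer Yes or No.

Yes

Against High this mix gives (11/14)·(-3) + (3/14)·(-5) = -24/7.
Against Low this mix gives (11/14)·(-6) + (3/14)·6 = -24/7.
All of Firm B's active replies (High, Low) yield -24/7, and no column does worse for Firm A. The mix makes Firm B indifferent and guarantees -24/7, so it is optimal.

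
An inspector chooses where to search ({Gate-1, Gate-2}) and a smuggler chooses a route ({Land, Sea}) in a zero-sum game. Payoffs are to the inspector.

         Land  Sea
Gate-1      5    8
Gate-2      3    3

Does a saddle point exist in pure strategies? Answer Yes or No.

Row minima: Gate-1 → 5, Gate-2 → 3; maximin = 5.
Column maxima: Land → 5, Sea → 8; minimax = 5.
maximin = minimax = 5, so a saddle point exists.

Yes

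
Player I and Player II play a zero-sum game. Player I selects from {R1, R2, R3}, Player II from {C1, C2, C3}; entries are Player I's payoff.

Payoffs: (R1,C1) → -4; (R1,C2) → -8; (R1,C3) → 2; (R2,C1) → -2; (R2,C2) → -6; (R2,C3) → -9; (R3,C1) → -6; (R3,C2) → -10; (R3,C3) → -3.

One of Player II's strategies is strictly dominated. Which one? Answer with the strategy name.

C1

C2 holds Player I's payoff strictly below C1 in every row: -8 < -4, -6 < -2, -10 < -6.
So C1 is strictly dominated for Player II.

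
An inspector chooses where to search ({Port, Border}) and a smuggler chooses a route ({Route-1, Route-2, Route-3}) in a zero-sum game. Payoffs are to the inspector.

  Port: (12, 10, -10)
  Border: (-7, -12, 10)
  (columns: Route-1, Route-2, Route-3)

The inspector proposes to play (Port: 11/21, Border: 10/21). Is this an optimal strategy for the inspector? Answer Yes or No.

Yes

Against Route-1 this mix gives (11/21)·12 + (10/21)·(-7) = 62/21.
Against Route-2 this mix gives (11/21)·10 + (10/21)·(-12) = -10/21.
Against Route-3 this mix gives (11/21)·(-10) + (10/21)·10 = -10/21.
All of the smuggler's active replies (Route-2, Route-3) yield -10/21, and no column does worse for the inspector. The mix makes the smuggler indifferent and guarantees -10/21, so it is optimal.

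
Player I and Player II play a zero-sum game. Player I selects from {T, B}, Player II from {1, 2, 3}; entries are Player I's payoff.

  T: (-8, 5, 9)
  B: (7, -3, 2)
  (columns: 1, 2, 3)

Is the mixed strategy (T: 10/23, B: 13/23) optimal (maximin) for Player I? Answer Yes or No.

Yes

Against 1 this mix gives (10/23)·(-8) + (13/23)·7 = 11/23.
Against 2 this mix gives (10/23)·5 + (13/23)·(-3) = 11/23.
Against 3 this mix gives (10/23)·9 + (13/23)·2 = 116/23.
All of Player II's active replies (1, 2) yield 11/23, and no column does worse for Player I. The mix makes Player II indifferent and guarantees 11/23, so it is optimal.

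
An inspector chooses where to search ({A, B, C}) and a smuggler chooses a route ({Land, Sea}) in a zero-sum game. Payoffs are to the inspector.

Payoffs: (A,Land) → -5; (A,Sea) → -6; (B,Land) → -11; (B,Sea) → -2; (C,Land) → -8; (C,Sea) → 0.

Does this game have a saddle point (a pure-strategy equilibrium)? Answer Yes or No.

No

Row minima: A → -6, B → -11, C → -8; maximin = -6.
Column maxima: Land → -5, Sea → 0; minimax = -5.
-6 ≠ -5, so no pure-strategy equilibrium exists.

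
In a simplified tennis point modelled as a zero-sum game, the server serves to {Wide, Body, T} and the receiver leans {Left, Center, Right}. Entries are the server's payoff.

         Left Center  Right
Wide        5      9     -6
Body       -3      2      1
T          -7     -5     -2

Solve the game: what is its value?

-13/15

Row minima: Wide → -6, Body → -3, T → -7; maximin = -3.
Column maxima: Left → 5, Center → 9, Right → 1; minimax = 1.
-3 ≠ 1, so there is no saddle point; optimal play is mixed.
T is strictly dominated by Body, so the server never plays it.
Center is strictly dominated by Left (it gives the server strictly more in every row), so the receiver never plays it.
On the remaining 2×2 (Wide, Body vs Left, Right):
Let the server play Wide with probability p. Expected payoff against Left: 5p + (-3)(1−p) = 8p − 3; against Right: (-6)p + 1(1−p) = −7p + 1.
Setting these equal: 8p − 3 = −7p + 1 ⇒ 15p = 4 ⇒ p = 4/15, and the value is (8)·(4/15) − 3 = -13/15.
For the receiver: with q = P(Left), equating Wide's and Body's payoffs gives 11q − 6 = −4q + 1 ⇒ q = 7/15.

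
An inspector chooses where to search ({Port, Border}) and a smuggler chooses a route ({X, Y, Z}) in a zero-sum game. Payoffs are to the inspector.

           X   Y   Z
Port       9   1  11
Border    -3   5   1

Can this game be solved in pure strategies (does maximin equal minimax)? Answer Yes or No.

No

Row minima: Port → 1, Border → -3; maximin = 1.
Column maxima: X → 9, Y → 5, Z → 11; minimax = 5.
1 ≠ 5, so no pure-strategy equilibrium exists.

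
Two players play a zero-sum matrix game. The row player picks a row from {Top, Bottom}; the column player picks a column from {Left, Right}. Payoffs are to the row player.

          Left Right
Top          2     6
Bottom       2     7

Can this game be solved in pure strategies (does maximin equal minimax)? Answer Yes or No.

Row minima: Top → 2, Bottom → 2; maximin = 2.
Column maxima: Left → 2, Right → 7; minimax = 2.
maximin = minimax = 2, so a saddle point exists.

Yes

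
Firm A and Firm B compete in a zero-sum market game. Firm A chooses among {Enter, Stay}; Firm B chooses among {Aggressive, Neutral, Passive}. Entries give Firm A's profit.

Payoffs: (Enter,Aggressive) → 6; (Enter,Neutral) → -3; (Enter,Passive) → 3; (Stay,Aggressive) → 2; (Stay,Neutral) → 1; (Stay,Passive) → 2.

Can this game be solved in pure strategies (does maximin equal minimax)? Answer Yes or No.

Row minima: Enter → -3, Stay → 1; maximin = 1.
Column maxima: Aggressive → 6, Neutral → 1, Passive → 3; minimax = 1.
maximin = minimax = 1, so a saddle point exists.

Yes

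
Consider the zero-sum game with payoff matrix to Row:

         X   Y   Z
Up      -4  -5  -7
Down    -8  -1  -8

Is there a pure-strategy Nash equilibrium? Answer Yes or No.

Row minima: Up → -7, Down → -8; maximin = -7.
Column maxima: X → -4, Y → -1, Z → -7; minimax = -7.
maximin = minimax = -7, so a saddle point exists.

Yes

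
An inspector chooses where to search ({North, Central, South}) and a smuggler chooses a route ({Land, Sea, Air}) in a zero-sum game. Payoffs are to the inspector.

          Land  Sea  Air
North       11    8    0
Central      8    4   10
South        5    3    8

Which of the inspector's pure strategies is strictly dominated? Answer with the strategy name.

South

Central gives a strictly higher payoff than South against every column: 8 > 5, 4 > 3, 10 > 8.
So South is strictly dominated and the inspector never plays it.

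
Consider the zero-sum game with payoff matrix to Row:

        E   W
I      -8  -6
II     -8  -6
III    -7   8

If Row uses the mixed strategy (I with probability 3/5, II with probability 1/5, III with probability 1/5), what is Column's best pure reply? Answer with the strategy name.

E

If Column plays E, Row's expected payoff is (3/5)·(-8) + (1/5)·(-8) + (1/5)·(-7) = -39/5.
If Column plays W, Row's expected payoff is (3/5)·(-6) + (1/5)·(-6) + (1/5)·8 = -16/5.
Column minimizes Row's payoff; the smallest is -39/5, so the best response is E.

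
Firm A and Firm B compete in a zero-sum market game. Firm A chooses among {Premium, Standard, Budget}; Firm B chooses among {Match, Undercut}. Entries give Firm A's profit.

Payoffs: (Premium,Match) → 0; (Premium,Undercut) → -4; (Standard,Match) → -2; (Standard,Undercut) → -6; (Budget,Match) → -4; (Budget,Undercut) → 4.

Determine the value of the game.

Row minima: Premium → -4, Standard → -6, Budget → -4; maximin = -4.
Column maxima: Match → 0, Undercut → 4; minimax = 0.
-4 ≠ 0, so there is no saddle point; optimal play is mixed.
Standard is strictly dominated by Premium, so Firm A never plays it.
On the remaining 2×2 (Premium, Budget vs Match, Undercut):
Let Firm A play Premium with probability p. Expected payoff against Match: 0p + (-4)(1−p) = 4p − 4; against Undercut: (-4)p + 4(1−p) = −8p + 4.
Setting these equal: 4p − 4 = −8p + 4 ⇒ 12p = 8 ⇒ p = 2/3, and the value is (4)·(2/3) − 4 = -4/3.
For Firm B: with q = P(Match), equating Premium's and Budget's payoffs gives 4q − 4 = −8q + 4 ⇒ q = 2/3.

-4/3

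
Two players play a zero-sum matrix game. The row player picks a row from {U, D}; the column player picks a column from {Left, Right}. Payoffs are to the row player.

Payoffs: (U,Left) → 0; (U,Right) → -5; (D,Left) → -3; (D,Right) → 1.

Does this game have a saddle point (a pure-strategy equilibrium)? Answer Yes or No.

No

Row minima: U → -5, D → -3; maximin = -3.
Column maxima: Left → 0, Right → 1; minimax = 0.
-3 ≠ 0, so no pure-strategy equilibrium exists.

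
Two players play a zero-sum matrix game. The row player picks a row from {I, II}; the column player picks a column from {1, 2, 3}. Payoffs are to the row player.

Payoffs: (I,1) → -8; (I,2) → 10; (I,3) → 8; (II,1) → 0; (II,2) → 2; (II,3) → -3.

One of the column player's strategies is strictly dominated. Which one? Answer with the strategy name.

2

1 holds the row player's payoff strictly below 2 in every row: -8 < 10, 0 < 2.
So 2 is strictly dominated for the column player.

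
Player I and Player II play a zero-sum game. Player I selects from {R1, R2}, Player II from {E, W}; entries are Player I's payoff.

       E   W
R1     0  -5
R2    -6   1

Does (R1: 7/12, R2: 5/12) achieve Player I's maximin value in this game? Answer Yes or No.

Against E this mix gives (7/12)·0 + (5/12)·(-6) = -5/2.
Against W this mix gives (7/12)·(-5) + (5/12)·1 = -5/2.
All of Player II's active replies (E, W) yield -5/2, and no column does worse for Player I. The mix makes Player II indifferent and guarantees -5/2, so it is optimal.

Yes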